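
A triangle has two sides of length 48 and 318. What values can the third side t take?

By the triangle inequality, t must be less than 48 + 318 = 366 and greater than |48 − 318| = 270.

270 < t < 366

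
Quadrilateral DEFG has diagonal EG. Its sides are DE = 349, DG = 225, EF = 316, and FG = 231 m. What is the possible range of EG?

124 < EG < 547

From triangle DEG: |349 − 225| < EG < 349 + 225, i.e. 124 < EG < 574.
From triangle FEG: 85 < EG < 547.
Both must hold, so EG lies in the intersection.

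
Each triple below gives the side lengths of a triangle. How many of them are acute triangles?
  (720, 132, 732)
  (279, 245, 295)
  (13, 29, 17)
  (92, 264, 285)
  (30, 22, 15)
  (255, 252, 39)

1

(720,132,732): 132²+720² = 535824 = 732² → right
(279,245,295): 245²+279² = 137866 > 87025 = 295² → acute
(13,29,17): 13²+17² = 458 < 841 = 29² → obtuse
(92,264,285): 92²+264² = 78160 < 81225 = 285² → obtuse
(30,22,15): 15²+22² = 709 < 900 = 30² → obtuse
(255,252,39): 39²+252² = 65025 = 255² → right
1 of the 6 is acute.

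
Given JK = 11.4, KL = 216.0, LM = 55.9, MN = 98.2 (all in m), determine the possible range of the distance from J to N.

The maximum is all hops collinear in one direction: 11.4 + 216.0 + 55.9 + 98.2 = 381.5.
The longest hop is 216.0; the others sum to 165.5. Folding the others back against it leaves at least 216.0 − 165.5 = 50.5.

50.5 ≤ JN ≤ 381.5 m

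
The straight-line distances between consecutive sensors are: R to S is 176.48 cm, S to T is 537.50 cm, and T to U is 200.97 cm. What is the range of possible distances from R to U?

160.05 ≤ RU ≤ 914.95 cm

The maximum is all hops collinear in one direction: 176.48 + 537.50 + 200.97 = 914.95.
The longest hop is 537.50; the others sum to 377.45. Folding the others back against it leaves at least 537.50 − 377.45 = 160.05.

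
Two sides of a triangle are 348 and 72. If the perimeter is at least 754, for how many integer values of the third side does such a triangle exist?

Triangle inequality: 276 < x < 420. Perimeter ≥ 754 gives x ≥ 754 − 348 − 72 = 334.
So 334 ≤ x < 420; integers 334 through 419: 86 values.

86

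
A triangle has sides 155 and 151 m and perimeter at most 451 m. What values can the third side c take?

4 < c ≤ 145 m

Triangle inequality alone gives 4 < c < 306.
The perimeter condition gives c ≤ 451 − 155 − 151 = 145.
Intersecting the two: 4 < c ≤ 145.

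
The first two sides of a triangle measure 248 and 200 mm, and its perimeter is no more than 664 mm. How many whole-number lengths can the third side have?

168

Triangle inequality: 48 < x < 448. Perimeter ≤ 664 gives x ≤ 664 − 248 − 200 = 216.
So 48 < x ≤ 216; integers 49 through 216: 168 values.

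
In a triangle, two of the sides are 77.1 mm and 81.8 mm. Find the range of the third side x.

By the triangle inequality, x must be less than 77.1 + 81.8 = 158.9 and greater than |77.1 − 81.8| = 4.7.

4.7 < x < 158.9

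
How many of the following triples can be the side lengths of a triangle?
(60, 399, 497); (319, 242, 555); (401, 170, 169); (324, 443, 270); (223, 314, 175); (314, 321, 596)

(60,399,497): 60+399 ≤ 497 → not valid
(242,319,555): 242+319 > 555 → valid
(169,170,401): 169+170 ≤ 401 → not valid
(270,324,443): 270+324 > 443 → valid
(175,223,314): 175+223 > 314 → valid
(314,321,596): 314+321 > 596 → valid
4 of the 6 triples form a triangle.

4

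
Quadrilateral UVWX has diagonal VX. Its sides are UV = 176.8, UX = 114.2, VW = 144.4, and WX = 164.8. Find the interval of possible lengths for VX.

62.6 < VX < 291.0

From triangle UVX: |176.8 − 114.2| < VX < 176.8 + 114.2, i.e. 62.6 < VX < 291.0.
From triangle WVX: 20.4 < VX < 309.2.
Both must hold, so VX lies in the intersection.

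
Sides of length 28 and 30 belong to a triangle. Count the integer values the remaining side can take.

The third side lies in the open interval (2, 58).
Integers from 3 to 57 inclusive: 57 − 3 + 1 = 55.

55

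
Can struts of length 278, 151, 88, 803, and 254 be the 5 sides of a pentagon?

No

For a pentagon, each side must be shorter than the sum of the others.
Here the longest side is 803, but the remaining 4 sides sum to only 771.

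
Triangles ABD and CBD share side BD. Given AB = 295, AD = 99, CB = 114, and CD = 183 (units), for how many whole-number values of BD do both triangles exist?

100

From triangle ABD: 196 < BD < 394.
From triangle CBD: 69 < BD < 297.
Intersection: 196 < BD < 297, so integers 197 through 296: 100 values.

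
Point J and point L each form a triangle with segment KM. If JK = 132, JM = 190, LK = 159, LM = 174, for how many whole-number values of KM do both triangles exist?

263

From triangle JKM: 58 < KM < 322.
From triangle LKM: 15 < KM < 333.
Intersection: 58 < KM < 322, so integers 59 through 321: 263 values.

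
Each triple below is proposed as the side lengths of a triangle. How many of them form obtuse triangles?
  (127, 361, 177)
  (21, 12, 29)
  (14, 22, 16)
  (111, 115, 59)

(127,361,177): 127+177 ≤ 361, not a triangle
(21,12,29): 12²+21² = 585 < 841 = 29² → obtuse
(14,22,16): 14²+16² = 452 < 484 = 22² → obtuse
(111,115,59): 59²+111² = 15802 > 13225 = 115² → acute
2 of the 4 are obtuse.

2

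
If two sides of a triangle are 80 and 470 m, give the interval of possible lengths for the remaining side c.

By the triangle inequality, c must be less than 80 + 470 = 550 and greater than |80 − 470| = 390.

390 < c < 550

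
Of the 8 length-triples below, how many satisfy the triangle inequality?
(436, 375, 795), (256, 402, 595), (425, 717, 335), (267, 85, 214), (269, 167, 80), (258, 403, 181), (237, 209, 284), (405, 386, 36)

7

(375,436,795): 375+436 > 795 → valid
(256,402,595): 256+402 > 595 → valid
(335,425,717): 335+425 > 717 → valid
(85,214,267): 85+214 > 267 → valid
(80,167,269): 80+167 ≤ 269 → not valid
(181,258,403): 181+258 > 403 → valid
(209,237,284): 209+237 > 284 → valid
(36,386,405): 36+386 > 405 → valid
7 of the 8 triples form a triangle.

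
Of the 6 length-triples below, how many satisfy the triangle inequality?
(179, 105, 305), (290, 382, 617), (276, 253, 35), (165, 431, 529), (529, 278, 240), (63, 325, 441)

(105,179,305): 105+179 ≤ 305 → not valid
(290,382,617): 290+382 > 617 → valid
(35,253,276): 35+253 > 276 → valid
(165,431,529): 165+431 > 529 → valid
(240,278,529): 240+278 ≤ 529 → not valid
(63,325,441): 63+325 ≤ 441 → not valid
3 of the 6 triples form a triangle.

3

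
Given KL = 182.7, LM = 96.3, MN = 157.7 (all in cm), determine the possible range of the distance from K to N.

0 ≤ KN ≤ 436.7 cm

The maximum is all hops collinear in one direction: 182.7 + 96.3 + 157.7 = 436.7.
The longest hop is 182.7; the others sum to 254.0. Since 182.7 ≤ 254.0, the path can fold back on itself completely, so the minimum distance is 0.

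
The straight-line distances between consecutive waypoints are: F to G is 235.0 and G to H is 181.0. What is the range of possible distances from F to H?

By the triangle inequality, |235.0 − 181.0| ≤ FH ≤ 235.0 + 181.0.

54.0 ≤ FH ≤ 416.0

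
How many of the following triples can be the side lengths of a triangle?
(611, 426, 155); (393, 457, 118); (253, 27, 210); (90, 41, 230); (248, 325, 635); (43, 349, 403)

(155,426,611): 155+426 ≤ 611 → not valid
(118,393,457): 118+393 > 457 → valid
(27,210,253): 27+210 ≤ 253 → not valid
(41,90,230): 41+90 ≤ 230 → not valid
(248,325,635): 248+325 ≤ 635 → not valid
(43,349,403): 43+349 ≤ 403 → not valid
1 of the 6 triples forms a triangle.

1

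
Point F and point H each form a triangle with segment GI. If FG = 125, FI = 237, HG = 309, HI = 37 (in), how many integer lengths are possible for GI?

73

From triangle FGI: 112 < GI < 362.
From triangle HGI: 272 < GI < 346.
Intersection: 272 < GI < 346, so integers 273 through 345: 73 values.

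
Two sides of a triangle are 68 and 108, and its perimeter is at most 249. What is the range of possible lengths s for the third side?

40 < s ≤ 73

Triangle inequality alone gives 40 < s < 176.
The perimeter condition gives s ≤ 249 − 68 − 108 = 73.
Intersecting the two: 40 < s ≤ 73.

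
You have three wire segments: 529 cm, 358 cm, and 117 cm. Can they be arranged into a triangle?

The longest side is 529, but the other two sum to only 475.
475 < 529, so the triangle inequality fails.

No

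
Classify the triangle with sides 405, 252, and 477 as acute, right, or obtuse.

right

Compare the square of the longest side to the sum of squares of the other two: 252² + 405² = 227529 = 477².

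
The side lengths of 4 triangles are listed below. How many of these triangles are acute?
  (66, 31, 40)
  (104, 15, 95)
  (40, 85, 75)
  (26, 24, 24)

1

(66,31,40): 31²+40² = 2561 < 4356 = 66² → obtuse
(104,15,95): 15²+95² = 9250 < 10816 = 104² → obtuse
(40,85,75): 40²+75² = 7225 = 85² → right
(26,24,24): 24²+24² = 1152 > 676 = 26² → acute
1 of the 4 is acute.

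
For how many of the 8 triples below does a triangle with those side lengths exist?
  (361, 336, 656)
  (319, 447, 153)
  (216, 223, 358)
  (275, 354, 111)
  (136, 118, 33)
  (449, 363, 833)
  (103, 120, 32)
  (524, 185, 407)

7

(336,361,656): 336+361 > 656 → valid
(153,319,447): 153+319 > 447 → valid
(216,223,358): 216+223 > 358 → valid
(111,275,354): 111+275 > 354 → valid
(33,118,136): 33+118 > 136 → valid
(363,449,833): 363+449 ≤ 833 → not valid
(32,103,120): 32+103 > 120 → valid
(185,407,524): 185+407 > 524 → valid
7 of the 8 triples form a triangle.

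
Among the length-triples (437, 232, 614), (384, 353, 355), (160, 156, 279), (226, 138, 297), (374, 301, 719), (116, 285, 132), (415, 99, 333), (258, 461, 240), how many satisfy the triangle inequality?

(232,437,614): 232+437 > 614 → valid
(353,355,384): 353+355 > 384 → valid
(156,160,279): 156+160 > 279 → valid
(138,226,297): 138+226 > 297 → valid
(301,374,719): 301+374 ≤ 719 → not valid
(116,132,285): 116+132 ≤ 285 → not valid
(99,333,415): 99+333 > 415 → valid
(240,258,461): 240+258 > 461 → valid
6 of the 8 triples form a triangle.

6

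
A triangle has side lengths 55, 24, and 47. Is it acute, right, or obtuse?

Compare the square of the longest side to the sum of squares of the other two: 24² + 47² = 2785 < 3025 = 55².

obtuse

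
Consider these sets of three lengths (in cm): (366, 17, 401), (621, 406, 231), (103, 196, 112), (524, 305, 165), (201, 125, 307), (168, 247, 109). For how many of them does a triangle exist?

(17,366,401): 17+366 ≤ 401 → not valid
(231,406,621): 231+406 > 621 → valid
(103,112,196): 103+112 > 196 → valid
(165,305,524): 165+305 ≤ 524 → not valid
(125,201,307): 125+201 > 307 → valid
(109,168,247): 109+168 > 247 → valid
4 of the 6 triples form a triangle.

4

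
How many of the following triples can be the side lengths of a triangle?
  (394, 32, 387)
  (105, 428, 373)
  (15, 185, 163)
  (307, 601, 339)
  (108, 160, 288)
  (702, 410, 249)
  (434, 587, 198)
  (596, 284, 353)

5

(32,387,394): 32+387 > 394 → valid
(105,373,428): 105+373 > 428 → valid
(15,163,185): 15+163 ≤ 185 → not valid
(307,339,601): 307+339 > 601 → valid
(108,160,288): 108+160 ≤ 288 → not valid
(249,410,702): 249+410 ≤ 702 → not valid
(198,434,587): 198+434 > 587 → valid
(284,353,596): 284+353 > 596 → valid
5 of the 8 triples form a triangle.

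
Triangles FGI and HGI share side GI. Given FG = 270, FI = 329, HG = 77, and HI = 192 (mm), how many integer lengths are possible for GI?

From triangle FGI: 59 < GI < 599.
From triangle HGI: 115 < GI < 269.
Intersection: 115 < GI < 269, so integers 116 through 268: 153 values.

153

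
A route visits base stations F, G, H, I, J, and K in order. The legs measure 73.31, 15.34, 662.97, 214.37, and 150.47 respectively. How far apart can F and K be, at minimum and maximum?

209.48 ≤ FK ≤ 1116.46

The maximum is all hops collinear in one direction: 73.31 + 15.34 + 662.97 + 214.37 + 150.47 = 1116.46.
The longest hop is 662.97; the others sum to 453.49. Folding the others back against it leaves at least 662.97 − 453.49 = 209.48.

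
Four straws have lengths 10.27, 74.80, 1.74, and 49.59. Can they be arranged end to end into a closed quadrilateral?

For a quadrilateral, each side must be shorter than the sum of the others.
Here the longest side is 74.80, but the remaining 3 sides sum to only 61.60.

No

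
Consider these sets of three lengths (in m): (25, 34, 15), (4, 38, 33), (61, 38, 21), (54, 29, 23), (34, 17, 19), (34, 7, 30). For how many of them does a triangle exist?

(15,25,34): 15+25 > 34 → valid
(4,33,38): 4+33 ≤ 38 → not valid
(21,38,61): 21+38 ≤ 61 → not valid
(23,29,54): 23+29 ≤ 54 → not valid
(17,19,34): 17+19 > 34 → valid
(7,30,34): 7+30 > 34 → valid
3 of the 6 triples form a triangle.

3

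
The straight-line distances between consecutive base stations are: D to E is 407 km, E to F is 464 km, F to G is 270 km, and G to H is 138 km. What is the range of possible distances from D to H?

The maximum is all hops collinear in one direction: 407 + 464 + 270 + 138 = 1279.
The longest hop is 464; the others sum to 815. Since 464 ≤ 815, the path can fold back on itself completely, so the minimum distance is 0.

0 ≤ DH ≤ 1279 km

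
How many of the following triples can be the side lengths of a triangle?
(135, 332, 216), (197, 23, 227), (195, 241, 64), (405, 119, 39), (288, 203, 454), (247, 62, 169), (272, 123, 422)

3

(135,216,332): 135+216 > 332 → valid
(23,197,227): 23+197 ≤ 227 → not valid
(64,195,241): 64+195 > 241 → valid
(39,119,405): 39+119 ≤ 405 → not valid
(203,288,454): 203+288 > 454 → valid
(62,169,247): 62+169 ≤ 247 → not valid
(123,272,422): 123+272 ≤ 422 → not valid
3 of the 7 triples form a triangle.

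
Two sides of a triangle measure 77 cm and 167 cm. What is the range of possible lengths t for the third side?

90 < t < 244

By the triangle inequality, t must be less than 77 + 167 = 244 and greater than |77 − 167| = 90.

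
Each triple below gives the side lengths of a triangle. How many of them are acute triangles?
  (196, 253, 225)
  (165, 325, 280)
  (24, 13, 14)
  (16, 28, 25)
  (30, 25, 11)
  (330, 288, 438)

(196,253,225): 196²+225² = 89041 > 64009 = 253² → acute
(165,325,280): 165²+280² = 105625 = 325² → right
(24,13,14): 13²+14² = 365 < 576 = 24² → obtuse
(16,28,25): 16²+25² = 881 > 784 = 28² → acute
(30,25,11): 11²+25² = 746 < 900 = 30² → obtuse
(330,288,438): 288²+330² = 191844 = 438² → right
2 of the 6 are acute.

2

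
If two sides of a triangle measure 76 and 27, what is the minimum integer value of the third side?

The third side must be strictly greater than |76 − 27| = 49.
The smallest integer above 49 is 50.

50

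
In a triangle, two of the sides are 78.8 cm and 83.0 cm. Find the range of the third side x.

4.2 < x < 161.8

By the triangle inequality, x must be less than 78.8 + 83.0 = 161.8 and greater than |78.8 − 83.0| = 4.2.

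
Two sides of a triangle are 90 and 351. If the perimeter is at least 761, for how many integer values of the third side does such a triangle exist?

121

Triangle inequality: 261 < x < 441. Perimeter ≥ 761 gives x ≥ 761 − 90 − 351 = 320.
So 320 ≤ x < 441; integers 320 through 440: 121 values.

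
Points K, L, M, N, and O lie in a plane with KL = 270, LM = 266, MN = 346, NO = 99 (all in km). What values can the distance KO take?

0 ≤ KO ≤ 981 km

The maximum is all hops collinear in one direction: 270 + 266 + 346 + 99 = 981.
The longest hop is 346; the others sum to 635. Since 346 ≤ 635, the path can fold back on itself completely, so the minimum distance is 0.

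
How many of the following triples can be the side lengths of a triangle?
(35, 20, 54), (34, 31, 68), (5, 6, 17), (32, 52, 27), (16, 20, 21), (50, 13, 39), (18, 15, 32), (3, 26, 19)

(20,35,54): 20+35 > 54 → valid
(31,34,68): 31+34 ≤ 68 → not valid
(5,6,17): 5+6 ≤ 17 → not valid
(27,32,52): 27+32 > 52 → valid
(16,20,21): 16+20 > 21 → valid
(13,39,50): 13+39 > 50 → valid
(15,18,32): 15+18 > 32 → valid
(3,19,26): 3+19 ≤ 26 → not valid
5 of the 8 triples form a triangle.

5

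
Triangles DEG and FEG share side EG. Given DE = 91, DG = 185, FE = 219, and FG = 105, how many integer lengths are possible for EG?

From triangle DEG: 94 < EG < 276.
From triangle FEG: 114 < EG < 324.
Intersection: 114 < EG < 276, so integers 115 through 275: 161 values.

161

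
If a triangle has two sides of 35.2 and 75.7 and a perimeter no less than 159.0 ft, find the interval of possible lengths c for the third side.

48.1 ≤ c < 110.9 ft

Triangle inequality alone gives 40.5 < c < 110.9.
The perimeter condition gives c ≥ 159.0 − 35.2 − 75.7 = 48.1.
Intersecting the two: 48.1 ≤ c < 110.9.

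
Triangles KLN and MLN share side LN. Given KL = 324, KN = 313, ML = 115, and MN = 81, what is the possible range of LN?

From triangle KLN: |324 − 313| < LN < 324 + 313, i.e. 11 < LN < 637.
From triangle MLN: 34 < LN < 196.
Both must hold, so LN lies in the intersection.

34 < LN < 196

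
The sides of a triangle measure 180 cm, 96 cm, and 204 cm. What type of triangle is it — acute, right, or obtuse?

Compare the square of the longest side to the sum of squares of the other two: 96² + 180² = 41616 = 204².

right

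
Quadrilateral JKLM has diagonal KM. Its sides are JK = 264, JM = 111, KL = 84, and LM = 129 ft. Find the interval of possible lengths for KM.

153 < KM < 213

From triangle JKM: |264 − 111| < KM < 264 + 111, i.e. 153 < KM < 375.
From triangle LKM: 45 < KM < 213.
Both must hold, so KM lies in the intersection.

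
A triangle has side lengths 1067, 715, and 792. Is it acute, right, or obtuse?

Compare the square of the longest side to the sum of squares of the other two: 715² + 792² = 1138489 = 1067².

right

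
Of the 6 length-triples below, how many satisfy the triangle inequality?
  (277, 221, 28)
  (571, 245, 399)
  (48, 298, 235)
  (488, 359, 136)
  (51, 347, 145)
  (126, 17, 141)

(28,221,277): 28+221 ≤ 277 → not valid
(245,399,571): 245+399 > 571 → valid
(48,235,298): 48+235 ≤ 298 → not valid
(136,359,488): 136+359 > 488 → valid
(51,145,347): 51+145 ≤ 347 → not valid
(17,126,141): 17+126 > 141 → valid
3 of the 6 triples form a triangle.

3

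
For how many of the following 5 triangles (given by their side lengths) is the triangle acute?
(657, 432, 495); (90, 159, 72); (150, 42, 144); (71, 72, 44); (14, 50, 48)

(657,432,495): 432²+495² = 431649 = 657² → right
(90,159,72): 72²+90² = 13284 < 25281 = 159² → obtuse
(150,42,144): 42²+144² = 22500 = 150² → right
(71,72,44): 44²+71² = 6977 > 5184 = 72² → acute
(14,50,48): 14²+48² = 2500 = 50² → right
1 of the 5 is acute.

1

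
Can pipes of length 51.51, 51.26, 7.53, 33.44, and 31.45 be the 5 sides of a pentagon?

Yes

A pentagon exists iff every side is shorter than the sum of the others — equivalently, the longest side is less than the sum of the rest.
Longest side 51.51 < 123.68 (sum of the remaining 4), so yes.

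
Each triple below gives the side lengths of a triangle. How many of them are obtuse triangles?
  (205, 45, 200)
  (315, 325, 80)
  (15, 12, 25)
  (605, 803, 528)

(205,45,200): 45²+200² = 42025 = 205² → right
(315,325,80): 80²+315² = 105625 = 325² → right
(15,12,25): 12²+15² = 369 < 625 = 25² → obtuse
(605,803,528): 528²+605² = 644809 = 803² → right
1 of the 4 is obtuse.

1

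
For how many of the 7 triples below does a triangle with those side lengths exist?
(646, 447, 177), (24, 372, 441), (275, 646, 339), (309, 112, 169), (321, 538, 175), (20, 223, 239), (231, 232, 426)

(177,447,646): 177+447 ≤ 646 → not valid
(24,372,441): 24+372 ≤ 441 → not valid
(275,339,646): 275+339 ≤ 646 → not valid
(112,169,309): 112+169 ≤ 309 → not valid
(175,321,538): 175+321 ≤ 538 → not valid
(20,223,239): 20+223 > 239 → valid
(231,232,426): 231+232 > 426 → valid
2 of the 7 triples form a triangle.

2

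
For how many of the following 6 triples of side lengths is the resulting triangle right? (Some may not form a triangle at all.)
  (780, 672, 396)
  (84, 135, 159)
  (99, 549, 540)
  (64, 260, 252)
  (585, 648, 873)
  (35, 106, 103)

5

(780,672,396): 396²+672² = 608400 = 780² → right
(84,135,159): 84²+135² = 25281 = 159² → right
(99,549,540): 99²+540² = 301401 = 549² → right
(64,260,252): 64²+252² = 67600 = 260² → right
(585,648,873): 585²+648² = 762129 = 873² → right
(35,106,103): 35²+103² = 11834 > 11236 = 106² → acute
5 of the 6 are right.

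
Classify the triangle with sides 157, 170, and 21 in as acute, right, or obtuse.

Compare the square of the longest side to the sum of squares of the other two: 21² + 157² = 25090 < 28900 = 170².

obtuse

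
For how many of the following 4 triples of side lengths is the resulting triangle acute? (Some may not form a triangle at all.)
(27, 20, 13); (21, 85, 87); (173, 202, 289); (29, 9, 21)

1

(27,20,13): 13²+20² = 569 < 729 = 27² → obtuse
(21,85,87): 21²+85² = 7666 > 7569 = 87² → acute
(173,202,289): 173²+202² = 70733 < 83521 = 289² → obtuse
(29,9,21): 9²+21² = 522 < 841 = 29² → obtuse
1 of the 4 is acute.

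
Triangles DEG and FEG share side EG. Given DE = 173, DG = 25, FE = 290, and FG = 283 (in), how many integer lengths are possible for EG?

49

From triangle DEG: 148 < EG < 198.
From triangle FEG: 7 < EG < 573.
Intersection: 148 < EG < 198, so integers 149 through 197: 49 values.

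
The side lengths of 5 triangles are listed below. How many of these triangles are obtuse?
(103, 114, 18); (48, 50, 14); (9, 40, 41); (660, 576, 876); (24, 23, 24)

1

(103,114,18): 18²+103² = 10933 < 12996 = 114² → obtuse
(48,50,14): 14²+48² = 2500 = 50² → right
(9,40,41): 9²+40² = 1681 = 41² → right
(660,576,876): 576²+660² = 767376 = 876² → right
(24,23,24): 23²+24² = 1105 > 576 = 24² → acute
1 of the 5 is obtuse.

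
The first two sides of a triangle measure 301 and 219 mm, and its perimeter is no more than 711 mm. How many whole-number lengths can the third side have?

Triangle inequality: 82 < x < 520. Perimeter ≤ 711 gives x ≤ 711 − 301 − 219 = 191.
So 82 < x ≤ 191; integers 83 through 191: 109 values.

109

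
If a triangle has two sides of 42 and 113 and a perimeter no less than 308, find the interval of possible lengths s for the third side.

153 ≤ s < 155

Triangle inequality alone gives 71 < s < 155.
The perimeter condition gives s ≥ 308 − 42 − 113 = 153.
Intersecting the two: 153 ≤ s < 155.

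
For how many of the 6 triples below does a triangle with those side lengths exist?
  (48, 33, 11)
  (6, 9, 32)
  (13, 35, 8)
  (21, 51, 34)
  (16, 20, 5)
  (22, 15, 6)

(11,33,48): 11+33 ≤ 48 → not valid
(6,9,32): 6+9 ≤ 32 → not valid
(8,13,35): 8+13 ≤ 35 → not valid
(21,34,51): 21+34 > 51 → valid
(5,16,20): 5+16 > 20 → valid
(6,15,22): 6+15 ≤ 22 → not valid
2 of the 6 triples form a triangle.

2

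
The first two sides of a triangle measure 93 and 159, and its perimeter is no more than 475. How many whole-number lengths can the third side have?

157

Triangle inequality: 66 < x < 252. Perimeter ≤ 475 gives x ≤ 475 − 93 − 159 = 223.
So 66 < x ≤ 223; integers 67 through 223: 157 values.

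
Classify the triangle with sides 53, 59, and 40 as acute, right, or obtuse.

Compare the square of the longest side to the sum of squares of the other two: 40² + 53² = 4409 > 3481 = 59².

acute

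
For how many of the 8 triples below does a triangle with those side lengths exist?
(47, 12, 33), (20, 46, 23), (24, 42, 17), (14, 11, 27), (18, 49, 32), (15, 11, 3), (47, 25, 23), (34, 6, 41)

2

(12,33,47): 12+33 ≤ 47 → not valid
(20,23,46): 20+23 ≤ 46 → not valid
(17,24,42): 17+24 ≤ 42 → not valid
(11,14,27): 11+14 ≤ 27 → not valid
(18,32,49): 18+32 > 49 → valid
(3,11,15): 3+11 ≤ 15 → not valid
(23,25,47): 23+25 > 47 → valid
(6,34,41): 6+34 ≤ 41 → not valid
2 of the 8 triples form a triangle.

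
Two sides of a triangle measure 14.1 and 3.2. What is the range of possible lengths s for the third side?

10.9 < s < 17.3

By the triangle inequality, s must be less than 14.1 + 3.2 = 17.3 and greater than |14.1 − 3.2| = 10.9.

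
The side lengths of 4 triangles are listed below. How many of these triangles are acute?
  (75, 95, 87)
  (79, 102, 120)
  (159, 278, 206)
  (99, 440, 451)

2

(75,95,87): 75²+87² = 13194 > 9025 = 95² → acute
(79,102,120): 79²+102² = 16645 > 14400 = 120² → acute
(159,278,206): 159²+206² = 67717 < 77284 = 278² → obtuse
(99,440,451): 99²+440² = 203401 = 451² → right
2 of the 4 are acute.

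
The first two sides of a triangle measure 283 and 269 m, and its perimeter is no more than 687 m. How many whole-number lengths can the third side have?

Triangle inequality: 14 < x < 552. Perimeter ≤ 687 gives x ≤ 687 − 283 − 269 = 135.
So 14 < x ≤ 135; integers 15 through 135: 121 values.

121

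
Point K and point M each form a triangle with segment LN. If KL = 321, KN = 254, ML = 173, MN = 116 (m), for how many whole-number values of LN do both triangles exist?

From triangle KLN: 67 < LN < 575.
From triangle MLN: 57 < LN < 289.
Intersection: 67 < LN < 289, so integers 68 through 288: 221 values.

221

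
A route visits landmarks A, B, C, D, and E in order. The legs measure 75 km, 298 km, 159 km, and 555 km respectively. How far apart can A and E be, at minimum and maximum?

23 ≤ AE ≤ 1087 km

The maximum is all hops collinear in one direction: 75 + 298 + 159 + 555 = 1087.
The longest hop is 555; the others sum to 532. Folding the others back against it leaves at least 555 − 532 = 23.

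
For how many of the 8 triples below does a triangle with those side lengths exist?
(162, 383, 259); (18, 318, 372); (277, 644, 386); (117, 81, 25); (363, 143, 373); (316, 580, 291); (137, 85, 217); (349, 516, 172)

(162,259,383): 162+259 > 383 → valid
(18,318,372): 18+318 ≤ 372 → not valid
(277,386,644): 277+386 > 644 → valid
(25,81,117): 25+81 ≤ 117 → not valid
(143,363,373): 143+363 > 373 → valid
(291,316,580): 291+316 > 580 → valid
(85,137,217): 85+137 > 217 → valid
(172,349,516): 172+349 > 516 → valid
6 of the 8 triples form a triangle.

6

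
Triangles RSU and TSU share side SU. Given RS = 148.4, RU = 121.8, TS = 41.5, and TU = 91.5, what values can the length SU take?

From triangle RSU: |148.4 − 121.8| < SU < 148.4 + 121.8, i.e. 26.6 < SU < 270.2.
From triangle TSU: 50.0 < SU < 133.0.
Both must hold, so SU lies in the intersection.

50.0 < SU < 133.0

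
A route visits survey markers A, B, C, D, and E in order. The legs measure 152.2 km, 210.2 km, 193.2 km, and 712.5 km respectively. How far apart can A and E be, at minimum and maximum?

The maximum is all hops collinear in one direction: 152.2 + 210.2 + 193.2 + 712.5 = 1268.1.
The longest hop is 712.5; the others sum to 555.6. Folding the others back against it leaves at least 712.5 − 555.6 = 156.9.

156.9 ≤ AE ≤ 1268.1 km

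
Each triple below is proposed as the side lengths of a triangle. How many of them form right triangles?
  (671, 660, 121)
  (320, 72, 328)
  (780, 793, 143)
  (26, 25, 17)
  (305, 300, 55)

4

(671,660,121): 121²+660² = 450241 = 671² → right
(320,72,328): 72²+320² = 107584 = 328² → right
(780,793,143): 143²+780² = 628849 = 793² → right
(26,25,17): 17²+25² = 914 > 676 = 26² → acute
(305,300,55): 55²+300² = 93025 = 305² → right
4 of the 5 are right.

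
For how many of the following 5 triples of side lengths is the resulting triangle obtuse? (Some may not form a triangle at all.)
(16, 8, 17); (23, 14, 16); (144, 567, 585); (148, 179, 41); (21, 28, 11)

3

(16,8,17): 8²+16² = 320 > 289 = 17² → acute
(23,14,16): 14²+16² = 452 < 529 = 23² → obtuse
(144,567,585): 144²+567² = 342225 = 585² → right
(148,179,41): 41²+148² = 23585 < 32041 = 179² → obtuse
(21,28,11): 11²+21² = 562 < 784 = 28² → obtuse
3 of the 5 are obtuse.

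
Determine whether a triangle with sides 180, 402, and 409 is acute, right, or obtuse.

acute

Compare the square of the longest side to the sum of squares of the other two: 180² + 402² = 194004 > 167281 = 409².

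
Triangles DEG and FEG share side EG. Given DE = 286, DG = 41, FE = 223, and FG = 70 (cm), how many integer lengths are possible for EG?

47

From triangle DEG: 245 < EG < 327.
From triangle FEG: 153 < EG < 293.
Intersection: 245 < EG < 293, so integers 246 through 292: 47 values.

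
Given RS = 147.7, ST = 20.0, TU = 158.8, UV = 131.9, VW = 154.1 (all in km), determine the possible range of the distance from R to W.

The maximum is all hops collinear in one direction: 147.7 + 20.0 + 158.8 + 131.9 + 154.1 = 612.5.
The longest hop is 158.8; the others sum to 453.7. Since 158.8 ≤ 453.7, the path can fold back on itself completely, so the minimum distance is 0.

0 ≤ RW ≤ 612.5 km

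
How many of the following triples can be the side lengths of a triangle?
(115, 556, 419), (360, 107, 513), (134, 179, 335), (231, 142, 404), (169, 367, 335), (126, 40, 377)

(115,419,556): 115+419 ≤ 556 → not valid
(107,360,513): 107+360 ≤ 513 → not valid
(134,179,335): 134+179 ≤ 335 → not valid
(142,231,404): 142+231 ≤ 404 → not valid
(169,335,367): 169+335 > 367 → valid
(40,126,377): 40+126 ≤ 377 → not valid
1 of the 6 triples forms a triangle.

1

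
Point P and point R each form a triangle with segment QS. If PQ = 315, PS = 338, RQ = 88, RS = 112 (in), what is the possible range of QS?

From triangle PQS: |315 − 338| < QS < 315 + 338, i.e. 23 < QS < 653.
From triangle RQS: 24 < QS < 200.
Both must hold, so QS lies in the intersection.

24 < QS < 200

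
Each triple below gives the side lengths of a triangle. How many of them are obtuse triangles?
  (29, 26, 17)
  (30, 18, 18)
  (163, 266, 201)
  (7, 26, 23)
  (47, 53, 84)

4

(29,26,17): 17²+26² = 965 > 841 = 29² → acute
(30,18,18): 18²+18² = 648 < 900 = 30² → obtuse
(163,266,201): 163²+201² = 66970 < 70756 = 266² → obtuse
(7,26,23): 7²+23² = 578 < 676 = 26² → obtuse
(47,53,84): 47²+53² = 5018 < 7056 = 84² → obtuse
4 of the 5 are obtuse.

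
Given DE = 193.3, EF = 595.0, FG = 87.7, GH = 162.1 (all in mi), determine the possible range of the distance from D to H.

The maximum is all hops collinear in one direction: 193.3 + 595.0 + 87.7 + 162.1 = 1038.1.
The longest hop is 595.0; the others sum to 443.1. Folding the others back against it leaves at least 595.0 − 443.1 = 151.9.

151.9 ≤ DH ≤ 1038.1 mi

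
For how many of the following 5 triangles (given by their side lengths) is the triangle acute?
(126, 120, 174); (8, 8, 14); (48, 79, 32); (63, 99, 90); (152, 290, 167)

(126,120,174): 120²+126² = 30276 = 174² → right
(8,8,14): 8²+8² = 128 < 196 = 14² → obtuse
(48,79,32): 32²+48² = 3328 < 6241 = 79² → obtuse
(63,99,90): 63²+90² = 12069 > 9801 = 99² → acute
(152,290,167): 152²+167² = 50993 < 84100 = 290² → obtuse
1 of the 5 is acute.

1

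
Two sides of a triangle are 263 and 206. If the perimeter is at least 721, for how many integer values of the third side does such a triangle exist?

Triangle inequality: 57 < x < 469. Perimeter ≥ 721 gives x ≥ 721 − 263 − 206 = 252.
So 252 ≤ x < 469; integers 252 through 468: 217 values.

217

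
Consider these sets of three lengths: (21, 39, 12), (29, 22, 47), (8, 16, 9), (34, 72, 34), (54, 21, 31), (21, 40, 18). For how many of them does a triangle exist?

2

(12,21,39): 12+21 ≤ 39 → not valid
(22,29,47): 22+29 > 47 → valid
(8,9,16): 8+9 > 16 → valid
(34,34,72): 34+34 ≤ 72 → not valid
(21,31,54): 21+31 ≤ 54 → not valid
(18,21,40): 18+21 ≤ 40 → not valid
2 of the 6 triples form a triangle.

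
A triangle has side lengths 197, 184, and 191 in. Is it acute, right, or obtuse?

Compare the square of the longest side to the sum of squares of the other two: 184² + 191² = 70337 > 38809 = 197².

acute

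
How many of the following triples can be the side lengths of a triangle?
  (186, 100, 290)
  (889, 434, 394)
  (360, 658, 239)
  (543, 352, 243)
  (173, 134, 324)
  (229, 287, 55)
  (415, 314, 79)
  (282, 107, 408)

1

(100,186,290): 100+186 ≤ 290 → not valid
(394,434,889): 394+434 ≤ 889 → not valid
(239,360,658): 239+360 ≤ 658 → not valid
(243,352,543): 243+352 > 543 → valid
(134,173,324): 134+173 ≤ 324 → not valid
(55,229,287): 55+229 ≤ 287 → not valid
(79,314,415): 79+314 ≤ 415 → not valid
(107,282,408): 107+282 ≤ 408 → not valid
1 of the 8 triples forms a triangle.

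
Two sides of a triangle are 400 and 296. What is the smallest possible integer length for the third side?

105

The third side must be strictly greater than |400 − 296| = 104.
The smallest integer above 104 is 105.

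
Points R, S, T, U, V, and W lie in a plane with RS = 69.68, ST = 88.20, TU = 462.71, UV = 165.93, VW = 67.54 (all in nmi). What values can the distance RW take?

71.36 ≤ RW ≤ 854.06 nmi

The maximum is all hops collinear in one direction: 69.68 + 88.20 + 462.71 + 165.93 + 67.54 = 854.06.
The longest hop is 462.71; the others sum to 391.35. Folding the others back against it leaves at least 462.71 − 391.35 = 71.36.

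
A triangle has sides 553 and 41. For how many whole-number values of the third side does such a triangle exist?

The third side lies in the open interval (512, 594).
Integers from 513 to 593 inclusive: 593 − 513 + 1 = 81.

81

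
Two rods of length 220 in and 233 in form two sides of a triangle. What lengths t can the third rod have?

13 < t < 453 (in)

By the triangle inequality, t must be less than 220 + 233 = 453 and greater than |220 − 233| = 13.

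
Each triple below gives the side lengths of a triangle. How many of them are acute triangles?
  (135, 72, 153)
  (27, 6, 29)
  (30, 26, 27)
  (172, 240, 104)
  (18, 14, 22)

2

(135,72,153): 72²+135² = 23409 = 153² → right
(27,6,29): 6²+27² = 765 < 841 = 29² → obtuse
(30,26,27): 26²+27² = 1405 > 900 = 30² → acute
(172,240,104): 104²+172² = 40400 < 57600 = 240² → obtuse
(18,14,22): 14²+18² = 520 > 484 = 22² → acute
2 of the 5 are acute.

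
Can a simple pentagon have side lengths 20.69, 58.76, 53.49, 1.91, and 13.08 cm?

Yes

A pentagon exists iff every side is shorter than the sum of the others — equivalently, the longest side is less than the sum of the rest.
Longest side 58.76 < 89.17 (sum of the remaining 4), so yes.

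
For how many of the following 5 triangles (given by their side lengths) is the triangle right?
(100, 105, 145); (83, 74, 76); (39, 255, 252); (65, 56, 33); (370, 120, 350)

(100,105,145): 100²+105² = 21025 = 145² → right
(83,74,76): 74²+76² = 11252 > 6889 = 83² → acute
(39,255,252): 39²+252² = 65025 = 255² → right
(65,56,33): 33²+56² = 4225 = 65² → right
(370,120,350): 120²+350² = 136900 = 370² → right
4 of the 5 are right.

4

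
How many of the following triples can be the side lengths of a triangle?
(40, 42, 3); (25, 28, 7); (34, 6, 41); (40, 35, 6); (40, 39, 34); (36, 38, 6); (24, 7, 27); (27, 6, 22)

7

(3,40,42): 3+40 > 42 → valid
(7,25,28): 7+25 > 28 → valid
(6,34,41): 6+34 ≤ 41 → not valid
(6,35,40): 6+35 > 40 → valid
(34,39,40): 34+39 > 40 → valid
(6,36,38): 6+36 > 38 → valid
(7,24,27): 7+24 > 27 → valid
(6,22,27): 6+22 > 27 → valid
7 of the 8 triples form a triangle.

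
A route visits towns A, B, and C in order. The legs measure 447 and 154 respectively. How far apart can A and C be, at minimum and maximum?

By the triangle inequality, |447 − 154| ≤ AC ≤ 447 + 154.

293 ≤ AC ≤ 601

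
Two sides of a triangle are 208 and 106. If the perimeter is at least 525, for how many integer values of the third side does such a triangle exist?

Triangle inequality: 102 < x < 314. Perimeter ≥ 525 gives x ≥ 525 − 208 − 106 = 211.
So 211 ≤ x < 314; integers 211 through 313: 103 values.

103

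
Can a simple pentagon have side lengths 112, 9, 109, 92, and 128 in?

Yes

A pentagon exists iff every side is shorter than the sum of the others — equivalently, the longest side is less than the sum of the rest.
Longest side 128 < 322 (sum of the remaining 4), so yes.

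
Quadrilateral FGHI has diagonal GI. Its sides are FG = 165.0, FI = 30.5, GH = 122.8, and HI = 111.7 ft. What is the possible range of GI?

134.5 < GI < 195.5

From triangle FGI: |165.0 − 30.5| < GI < 165.0 + 30.5, i.e. 134.5 < GI < 195.5.
From triangle HGI: 11.1 < GI < 234.5.
Both must hold, so GI lies in the intersection.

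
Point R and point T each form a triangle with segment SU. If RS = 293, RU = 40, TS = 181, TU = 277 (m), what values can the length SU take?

From triangle RSU: |293 − 40| < SU < 293 + 40, i.e. 253 < SU < 333.
From triangle TSU: 96 < SU < 458.
Both must hold, so SU lies in the intersection.

253 < SU < 333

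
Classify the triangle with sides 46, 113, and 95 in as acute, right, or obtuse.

Compare the square of the longest side to the sum of squares of the other two: 46² + 95² = 11141 < 12769 = 113².

obtuse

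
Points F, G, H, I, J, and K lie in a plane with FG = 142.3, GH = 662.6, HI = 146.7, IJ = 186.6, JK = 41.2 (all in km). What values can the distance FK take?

The maximum is all hops collinear in one direction: 142.3 + 662.6 + 146.7 + 186.6 + 41.2 = 1179.4.
The longest hop is 662.6; the others sum to 516.8. Folding the others back against it leaves at least 662.6 − 516.8 = 145.8.

145.8 ≤ FK ≤ 1179.4 km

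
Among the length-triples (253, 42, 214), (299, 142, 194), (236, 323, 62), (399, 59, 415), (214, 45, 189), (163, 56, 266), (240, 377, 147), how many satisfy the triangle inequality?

(42,214,253): 42+214 > 253 → valid
(142,194,299): 142+194 > 299 → valid
(62,236,323): 62+236 ≤ 323 → not valid
(59,399,415): 59+399 > 415 → valid
(45,189,214): 45+189 > 214 → valid
(56,163,266): 56+163 ≤ 266 → not valid
(147,240,377): 147+240 > 377 → valid
5 of the 7 triples form a triangle.

5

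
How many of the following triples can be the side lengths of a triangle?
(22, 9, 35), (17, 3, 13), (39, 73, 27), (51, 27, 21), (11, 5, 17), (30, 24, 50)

1

(9,22,35): 9+22 ≤ 35 → not valid
(3,13,17): 3+13 ≤ 17 → not valid
(27,39,73): 27+39 ≤ 73 → not valid
(21,27,51): 21+27 ≤ 51 → not valid
(5,11,17): 5+11 ≤ 17 → not valid
(24,30,50): 24+30 > 50 → valid
1 of the 6 triples forms a triangle.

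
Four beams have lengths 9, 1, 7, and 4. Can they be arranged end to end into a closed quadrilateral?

Yes

A quadrilateral exists iff every side is shorter than the sum of the others — equivalently, the longest side is less than the sum of the rest.
Longest side 9 < 12 (sum of the remaining 3), so yes.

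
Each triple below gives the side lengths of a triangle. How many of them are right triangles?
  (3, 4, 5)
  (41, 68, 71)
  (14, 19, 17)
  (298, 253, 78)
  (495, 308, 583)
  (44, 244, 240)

(3,4,5): 3²+4² = 25 = 5² → right
(41,68,71): 41²+68² = 6305 > 5041 = 71² → acute
(14,19,17): 14²+17² = 485 > 361 = 19² → acute
(298,253,78): 78²+253² = 70093 < 88804 = 298² → obtuse
(495,308,583): 308²+495² = 339889 = 583² → right
(44,244,240): 44²+240² = 59536 = 244² → right
3 of the 6 are right.

3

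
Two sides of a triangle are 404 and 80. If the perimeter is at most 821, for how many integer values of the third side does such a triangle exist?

Triangle inequality: 324 < x < 484. Perimeter ≤ 821 gives x ≤ 821 − 404 − 80 = 337.
So 324 < x ≤ 337; integers 325 through 337: 13 values.

13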